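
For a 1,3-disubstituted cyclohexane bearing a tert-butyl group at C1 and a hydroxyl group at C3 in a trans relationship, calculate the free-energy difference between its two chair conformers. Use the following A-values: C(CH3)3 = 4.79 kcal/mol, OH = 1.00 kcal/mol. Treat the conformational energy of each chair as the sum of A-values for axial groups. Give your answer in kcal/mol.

3.79 kcal/mol

C1 and C3 have the same parity, so for the trans isomer the two substituents are one axial and one equatorial in each chair.
Chair I (tert-butyl axial, hydroxyl equatorial): E = 4.79 kcal/mol.
Chair II (tert-butyl equatorial, hydroxyl axial): E = 1.00 kcal/mol.
ΔE = 4.79 − 1.00 = 3.79 kcal/mol; chair II is more stable.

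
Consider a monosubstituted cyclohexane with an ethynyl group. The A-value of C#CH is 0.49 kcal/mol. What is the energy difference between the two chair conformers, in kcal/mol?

0.49 kcal/mol

A monosubstituted cyclohexane has one chair with the ethynyl group axial (E = A = 0.49 kcal/mol) and one with it equatorial (E = 0).
ΔE = 0.49 − 0 = 0.49 kcal/mol.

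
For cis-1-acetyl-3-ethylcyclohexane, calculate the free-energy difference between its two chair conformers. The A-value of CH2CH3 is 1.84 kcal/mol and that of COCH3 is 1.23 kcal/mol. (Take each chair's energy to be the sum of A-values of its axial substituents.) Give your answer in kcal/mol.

C1 and C3 have the same parity, so for the cis isomer the two substituents are e,e in one chair and a,a in the other.
Chair I (ethyl axial, acetyl axial): E = 3.07 kcal/mol.
Chair II (ethyl equatorial, acetyl equatorial): E = 0.00 kcal/mol.
ΔE = 3.07 − 0.00 = 3.07 kcal/mol; chair II is more stable.

3.07 kcal/mol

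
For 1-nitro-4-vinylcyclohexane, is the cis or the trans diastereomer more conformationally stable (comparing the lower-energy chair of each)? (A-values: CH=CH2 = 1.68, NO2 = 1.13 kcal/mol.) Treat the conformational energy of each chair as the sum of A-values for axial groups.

trans

At 1,4 positions (parity opposite): cis → (a,e or e,a); trans → (e,e or a,a).
Best chair for cis: E = 1.13 kcal/mol; best chair for trans: E = 0.00 kcal/mol.
The trans isomer is lower by 1.13 kcal/mol.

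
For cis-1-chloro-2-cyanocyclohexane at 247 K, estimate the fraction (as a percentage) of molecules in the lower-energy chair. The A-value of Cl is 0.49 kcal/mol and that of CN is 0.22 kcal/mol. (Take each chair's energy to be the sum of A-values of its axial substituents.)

C1 and C2 have opposite parity, so for the cis isomer the two substituents are one axial and one equatorial in each chair.
Chair I (chloro axial, cyano equatorial): E = 0.49 kcal/mol; chair II (chloro equatorial, cyano axial): E = 0.22 kcal/mol.
ΔG = 0.27 kcal/mol between the two chairs.
K = exp(ΔG/RT) with R = 1.987×10⁻³ kcal mol⁻¹ K⁻¹ and T = 247 K gives K ≈ 1.73.
Fraction in the lower-energy chair = K/(K+1) = 63.4%.

63.4%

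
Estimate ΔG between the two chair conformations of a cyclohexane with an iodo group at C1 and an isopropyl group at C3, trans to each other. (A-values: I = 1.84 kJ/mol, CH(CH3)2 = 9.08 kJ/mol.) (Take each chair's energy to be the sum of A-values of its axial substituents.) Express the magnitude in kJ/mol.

7.24 kJ/mol

C1 and C3 have the same parity, so for the trans isomer the two substituents are one axial and one equatorial in each chair.
Chair I (iodo axial, isopropyl equatorial): E = 1.84 kJ/mol.
Chair II (iodo equatorial, isopropyl axial): E = 9.08 kJ/mol.
ΔE = 9.08 − 1.84 = 7.24 kJ/mol; chair I is more stable.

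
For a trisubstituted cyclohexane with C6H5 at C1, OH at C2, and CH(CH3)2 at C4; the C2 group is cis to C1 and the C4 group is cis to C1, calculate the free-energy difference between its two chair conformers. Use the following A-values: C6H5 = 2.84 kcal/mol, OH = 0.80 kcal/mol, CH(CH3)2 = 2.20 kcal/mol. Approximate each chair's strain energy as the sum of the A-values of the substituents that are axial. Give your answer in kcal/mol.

Chair I (phenyl axial, hydroxyl equatorial, isopropyl equatorial): E = 2.84 kcal/mol.
Chair II (phenyl equatorial, hydroxyl axial, isopropyl axial): E = 3.00 kcal/mol.
ΔE = 3.00 − 2.84 = 0.16 kcal/mol; chair I is more stable.

0.16 kcal/mol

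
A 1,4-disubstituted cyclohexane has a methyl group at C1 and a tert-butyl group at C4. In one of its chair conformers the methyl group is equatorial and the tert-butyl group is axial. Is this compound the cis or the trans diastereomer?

C1 and C4 have opposite parity, so their axial bonds point in opposite directions.
With opposite-parity carbons, two substituents on the same face are one axial and one equatorial; opposite faces give both axial or both equatorial.
Here the groups are equatorial/axial → same face → cis.

cis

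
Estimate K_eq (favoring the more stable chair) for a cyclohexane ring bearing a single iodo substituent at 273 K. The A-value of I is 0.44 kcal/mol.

One chair has the iodo group axial (E = 0.44 kcal/mol) and the other has it equatorial (E = 0).
ΔG = 0.44 kcal/mol between the two chairs.
K = exp(ΔG/RT) with R = 1.987×10⁻³ kcal mol⁻¹ K⁻¹ and T = 273 K gives K ≈ 2.25.

K ≈ 2.25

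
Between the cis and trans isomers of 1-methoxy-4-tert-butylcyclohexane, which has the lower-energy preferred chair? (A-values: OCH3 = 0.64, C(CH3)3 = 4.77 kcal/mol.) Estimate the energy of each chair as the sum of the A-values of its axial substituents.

At 1,4 positions (parity opposite): cis → (a,e or e,a); trans → (e,e or a,a).
Best chair for cis: E = 0.64 kcal/mol; best chair for trans: E = 0.00 kcal/mol.
The trans isomer is lower by 0.64 kcal/mol.

trans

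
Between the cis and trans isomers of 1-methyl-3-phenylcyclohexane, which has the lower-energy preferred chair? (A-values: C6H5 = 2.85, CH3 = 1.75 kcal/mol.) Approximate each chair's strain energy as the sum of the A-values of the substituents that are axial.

cis

At 1,3 positions (parity same): cis → (e,e or a,a); trans → (a,e or e,a).
Best chair for cis: E = 0.00 kcal/mol; best chair for trans: E = 1.75 kcal/mol.
The cis isomer is lower by 1.75 kcal/mol.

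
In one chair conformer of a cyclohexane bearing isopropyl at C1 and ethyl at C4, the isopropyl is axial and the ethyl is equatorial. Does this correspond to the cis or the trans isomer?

C1 and C4 have opposite parity, so their axial bonds point in opposite directions.
With opposite-parity carbons, two substituents on the same face are one axial and one equatorial; opposite faces give both axial or both equatorial.
Here the groups are axial/equatorial → same face → cis.

cis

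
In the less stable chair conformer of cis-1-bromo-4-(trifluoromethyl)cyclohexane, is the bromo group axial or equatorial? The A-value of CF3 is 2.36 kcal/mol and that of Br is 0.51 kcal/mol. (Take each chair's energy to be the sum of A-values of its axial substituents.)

equatorial

C1 and C4 have opposite parity, so for the cis isomer the two substituents are one axial and one equatorial in each chair.
Chair I (trifluoromethyl axial, bromo equatorial): E = 2.36 kcal/mol.
Chair II (trifluoromethyl equatorial, bromo axial): E = 0.51 kcal/mol.
Chair I is the less stable (higher-energy) conformer, and in that chair the bromo group is equatorial.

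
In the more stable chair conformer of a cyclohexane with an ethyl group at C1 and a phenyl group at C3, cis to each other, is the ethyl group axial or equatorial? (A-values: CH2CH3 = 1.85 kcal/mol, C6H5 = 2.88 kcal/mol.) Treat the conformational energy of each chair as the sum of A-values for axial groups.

C1 and C3 have the same parity, so for the cis isomer the two substituents are e,e in one chair and a,a in the other.
Chair I (ethyl axial, phenyl axial): E = 4.73 kcal/mol.
Chair II (ethyl equatorial, phenyl equatorial): E = 0.00 kcal/mol.
Chair II is the more stable (lower-energy) conformer, and in that chair the ethyl group is equatorial.

equatorial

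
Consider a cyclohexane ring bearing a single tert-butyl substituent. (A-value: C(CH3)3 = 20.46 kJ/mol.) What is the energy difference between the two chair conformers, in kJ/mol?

A monosubstituted cyclohexane has one chair with the tert-butyl group axial (E = A = 20.46 kJ/mol) and one with it equatorial (E = 0).
ΔE = 20.46 − 0 = 20.46 kJ/mol.

20.46 kJ/mol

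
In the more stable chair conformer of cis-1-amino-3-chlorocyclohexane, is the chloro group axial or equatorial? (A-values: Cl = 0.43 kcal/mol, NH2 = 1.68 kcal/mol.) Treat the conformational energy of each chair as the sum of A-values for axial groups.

C1 and C3 have the same parity, so for the cis isomer the two substituents are e,e in one chair and a,a in the other.
Chair I (chloro axial, amino axial): E = 2.11 kcal/mol.
Chair II (chloro equatorial, amino equatorial): E = 0.00 kcal/mol.
Chair II is the more stable (lower-energy) conformer, and in that chair the chloro group is equatorial.

equatorial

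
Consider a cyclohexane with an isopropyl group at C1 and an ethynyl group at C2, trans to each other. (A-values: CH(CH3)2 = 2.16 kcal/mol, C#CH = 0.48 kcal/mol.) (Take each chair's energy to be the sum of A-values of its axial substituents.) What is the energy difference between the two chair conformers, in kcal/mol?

C1 and C2 have opposite parity, so for the trans isomer the two substituents are e,e in one chair and a,a in the other.
Chair I (isopropyl axial, ethynyl axial): E = 2.64 kcal/mol.
Chair II (isopropyl equatorial, ethynyl equatorial): E = 0.00 kcal/mol.
ΔE = 2.64 − 0.00 = 2.64 kcal/mol; chair II is more stable.

2.64 kcal/mol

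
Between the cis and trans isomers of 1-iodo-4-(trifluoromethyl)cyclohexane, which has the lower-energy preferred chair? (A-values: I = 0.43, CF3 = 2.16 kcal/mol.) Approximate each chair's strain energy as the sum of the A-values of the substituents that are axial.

At 1,4 positions (parity opposite): cis → (a,e or e,a); trans → (e,e or a,a).
Best chair for cis: E = 0.43 kcal/mol; best chair for trans: E = 0.00 kcal/mol.
The trans isomer is lower by 0.43 kcal/mol.

trans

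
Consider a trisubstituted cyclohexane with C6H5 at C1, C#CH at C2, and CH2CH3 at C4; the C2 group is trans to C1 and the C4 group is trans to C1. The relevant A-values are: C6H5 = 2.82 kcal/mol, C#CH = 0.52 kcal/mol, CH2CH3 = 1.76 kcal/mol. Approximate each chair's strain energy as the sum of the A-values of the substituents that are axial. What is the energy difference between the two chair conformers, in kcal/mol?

Chair I (phenyl axial, ethynyl axial, ethyl axial): E = 5.10 kcal/mol.
Chair II (phenyl equatorial, ethynyl equatorial, ethyl equatorial): E = 0.00 kcal/mol.
ΔE = 5.10 − 0.00 = 5.10 kcal/mol; chair II is more stable.

5.10 kcal/mol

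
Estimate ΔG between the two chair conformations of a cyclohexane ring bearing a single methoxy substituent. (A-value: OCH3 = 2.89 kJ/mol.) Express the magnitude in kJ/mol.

2.89 kJ/mol

A monosubstituted cyclohexane has one chair with the methoxy group axial (E = A = 2.89 kJ/mol) and one with it equatorial (E = 0).
ΔE = 2.89 − 0 = 2.89 kJ/mol.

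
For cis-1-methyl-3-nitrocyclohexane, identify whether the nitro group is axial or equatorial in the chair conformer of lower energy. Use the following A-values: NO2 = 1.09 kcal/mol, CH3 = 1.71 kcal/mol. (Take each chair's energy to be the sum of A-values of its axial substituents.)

C1 and C3 have the same parity, so for the cis isomer the two substituents are e,e in one chair and a,a in the other.
Chair I (nitro axial, methyl axial): E = 2.80 kcal/mol.
Chair II (nitro equatorial, methyl equatorial): E = 0.00 kcal/mol.
Chair II is the more stable (lower-energy) conformer, and in that chair the nitro group is equatorial.

equatorial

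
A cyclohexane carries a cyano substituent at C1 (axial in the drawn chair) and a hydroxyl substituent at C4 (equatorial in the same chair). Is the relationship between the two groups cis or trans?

C1 and C4 have opposite parity, so their axial bonds point in opposite directions.
With opposite-parity carbons, two substituents on the same face are one axial and one equatorial; opposite faces give both axial or both equatorial.
Here the groups are axial/equatorial → same face → cis.

cis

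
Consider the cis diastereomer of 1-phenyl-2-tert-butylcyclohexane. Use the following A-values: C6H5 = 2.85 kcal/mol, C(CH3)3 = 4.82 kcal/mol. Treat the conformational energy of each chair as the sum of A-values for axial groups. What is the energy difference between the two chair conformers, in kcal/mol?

1.97 kcal/mol

C1 and C2 have opposite parity, so for the cis isomer the two substituents are one axial and one equatorial in each chair.
Chair I (phenyl axial, tert-butyl equatorial): E = 2.85 kcal/mol.
Chair II (phenyl equatorial, tert-butyl axial): E = 4.82 kcal/mol.
ΔE = 4.82 − 2.85 = 1.97 kcal/mol; chair I is more stable.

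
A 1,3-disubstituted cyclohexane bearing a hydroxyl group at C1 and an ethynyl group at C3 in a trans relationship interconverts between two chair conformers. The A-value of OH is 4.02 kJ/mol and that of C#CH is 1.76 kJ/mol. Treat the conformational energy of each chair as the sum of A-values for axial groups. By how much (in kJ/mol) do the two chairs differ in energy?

C1 and C3 have the same parity, so for the trans isomer the two substituents are one axial and one equatorial in each chair.
Chair I (hydroxyl axial, ethynyl equatorial): E = 4.02 kJ/mol.
Chair II (hydroxyl equatorial, ethynyl axial): E = 1.76 kJ/mol.
ΔE = 4.02 − 1.76 = 2.26 kJ/mol; chair II is more stable.

2.26 kJ/mol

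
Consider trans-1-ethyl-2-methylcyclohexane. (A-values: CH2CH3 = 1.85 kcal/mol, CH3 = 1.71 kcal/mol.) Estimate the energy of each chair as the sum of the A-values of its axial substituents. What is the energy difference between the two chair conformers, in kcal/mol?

C1 and C2 have opposite parity, so for the trans isomer the two substituents are e,e in one chair and a,a in the other.
Chair I (ethyl axial, methyl axial): E = 3.56 kcal/mol.
Chair II (ethyl equatorial, methyl equatorial): E = 0.00 kcal/mol.
ΔE = 3.56 − 0.00 = 3.56 kcal/mol; chair II is more stable.

3.56 kcal/mol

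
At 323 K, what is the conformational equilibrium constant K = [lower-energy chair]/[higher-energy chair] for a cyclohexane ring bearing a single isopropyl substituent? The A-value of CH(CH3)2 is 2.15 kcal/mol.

K ≈ 28.5

One chair has the isopropyl group axial (E = 2.15 kcal/mol) and the other has it equatorial (E = 0).
ΔG = 2.15 kcal/mol between the two chairs.
K = exp(ΔG/RT) with R = 1.987×10⁻³ kcal mol⁻¹ K⁻¹ and T = 323 K gives K ≈ 28.5.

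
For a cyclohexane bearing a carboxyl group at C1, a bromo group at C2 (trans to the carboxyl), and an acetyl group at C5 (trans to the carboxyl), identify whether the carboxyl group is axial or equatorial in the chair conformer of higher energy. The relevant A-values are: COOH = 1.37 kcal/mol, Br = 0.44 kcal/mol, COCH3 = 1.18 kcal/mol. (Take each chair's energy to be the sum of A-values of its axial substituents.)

axial

Chair I (carboxyl axial, bromo axial, acetyl equatorial): E = 1.81 kcal/mol.
Chair II (carboxyl equatorial, bromo equatorial, acetyl axial): E = 1.18 kcal/mol.
Chair I is the less stable (higher-energy) conformer, and in that chair the carboxyl group is axial.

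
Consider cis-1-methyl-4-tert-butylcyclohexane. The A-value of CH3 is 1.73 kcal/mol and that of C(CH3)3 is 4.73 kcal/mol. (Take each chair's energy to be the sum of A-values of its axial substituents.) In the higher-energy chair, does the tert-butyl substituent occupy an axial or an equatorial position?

C1 and C4 have opposite parity, so for the cis isomer the two substituents are one axial and one equatorial in each chair.
Chair I (methyl axial, tert-butyl equatorial): E = 1.73 kcal/mol.
Chair II (methyl equatorial, tert-butyl axial): E = 4.73 kcal/mol.
Chair II is the less stable (higher-energy) conformer, and in that chair the tert-butyl group is axial.

axial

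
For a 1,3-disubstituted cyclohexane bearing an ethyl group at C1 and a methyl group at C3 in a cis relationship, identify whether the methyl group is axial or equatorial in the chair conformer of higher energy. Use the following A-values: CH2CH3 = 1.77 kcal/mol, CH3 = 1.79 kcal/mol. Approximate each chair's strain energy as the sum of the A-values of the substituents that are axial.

C1 and C3 have the same parity, so for the cis isomer the two substituents are e,e in one chair and a,a in the other.
Chair I (ethyl axial, methyl axial): E = 3.56 kcal/mol.
Chair II (ethyl equatorial, methyl equatorial): E = 0.00 kcal/mol.
Chair I is the less stable (higher-energy) conformer, and in that chair the methyl group is axial.

axial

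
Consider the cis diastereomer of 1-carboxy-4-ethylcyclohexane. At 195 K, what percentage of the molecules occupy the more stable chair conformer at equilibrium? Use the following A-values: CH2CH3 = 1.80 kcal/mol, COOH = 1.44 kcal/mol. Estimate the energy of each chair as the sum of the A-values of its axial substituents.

C1 and C4 have opposite parity, so for the cis isomer the two substituents are one axial and one equatorial in each chair.
Chair I (ethyl axial, carboxyl equatorial): E = 1.80 kcal/mol; chair II (ethyl equatorial, carboxyl axial): E = 1.44 kcal/mol.
ΔG = 0.36 kcal/mol between the two chairs.
K = exp(ΔG/RT) with R = 1.987×10⁻³ kcal mol⁻¹ K⁻¹ and T = 195 K gives K ≈ 2.53.
Fraction in the lower-energy chair = K/(K+1) = 71.7%.

71.7%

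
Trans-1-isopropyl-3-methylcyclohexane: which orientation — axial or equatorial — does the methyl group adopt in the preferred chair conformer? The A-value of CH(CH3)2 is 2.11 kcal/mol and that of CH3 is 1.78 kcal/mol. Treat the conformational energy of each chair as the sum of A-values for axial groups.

C1 and C3 have the same parity, so for the trans isomer the two substituents are one axial and one equatorial in each chair.
Chair I (isopropyl axial, methyl equatorial): E = 2.11 kcal/mol.
Chair II (isopropyl equatorial, methyl axial): E = 1.78 kcal/mol.
Chair II is the more stable (lower-energy) conformer, and in that chair the methyl group is axial.

axial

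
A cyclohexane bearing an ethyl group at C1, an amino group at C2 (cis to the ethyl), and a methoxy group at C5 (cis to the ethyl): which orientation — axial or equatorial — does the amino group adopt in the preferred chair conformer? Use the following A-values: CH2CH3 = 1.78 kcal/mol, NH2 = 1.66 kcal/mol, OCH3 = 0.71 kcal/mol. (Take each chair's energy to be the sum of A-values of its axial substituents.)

axial

Chair I (ethyl axial, amino equatorial, methoxy axial): E = 2.49 kcal/mol.
Chair II (ethyl equatorial, amino axial, methoxy equatorial): E = 1.66 kcal/mol.
Chair II is the more stable (lower-energy) conformer, and in that chair the amino group is axial.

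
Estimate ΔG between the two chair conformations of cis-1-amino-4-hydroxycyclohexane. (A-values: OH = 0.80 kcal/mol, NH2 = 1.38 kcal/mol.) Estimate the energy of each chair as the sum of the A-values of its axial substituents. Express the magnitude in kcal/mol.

0.58 kcal/mol

C1 and C4 have opposite parity, so for the cis isomer the two substituents are one axial and one equatorial in each chair.
Chair I (hydroxyl axial, amino equatorial): E = 0.80 kcal/mol.
Chair II (hydroxyl equatorial, amino axial): E = 1.38 kcal/mol.
ΔE = 1.38 − 0.80 = 0.58 kcal/mol; chair I is more stable.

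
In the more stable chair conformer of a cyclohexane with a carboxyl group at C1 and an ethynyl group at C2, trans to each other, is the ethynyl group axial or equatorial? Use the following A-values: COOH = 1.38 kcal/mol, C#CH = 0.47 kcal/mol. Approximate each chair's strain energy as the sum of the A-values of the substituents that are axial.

equatorial

C1 and C2 have opposite parity, so for the trans isomer the two substituents are e,e in one chair and a,a in the other.
Chair I (carboxyl axial, ethynyl axial): E = 1.85 kcal/mol.
Chair II (carboxyl equatorial, ethynyl equatorial): E = 0.00 kcal/mol.
Chair II is the more stable (lower-energy) conformer, and in that chair the ethynyl group is equatorial.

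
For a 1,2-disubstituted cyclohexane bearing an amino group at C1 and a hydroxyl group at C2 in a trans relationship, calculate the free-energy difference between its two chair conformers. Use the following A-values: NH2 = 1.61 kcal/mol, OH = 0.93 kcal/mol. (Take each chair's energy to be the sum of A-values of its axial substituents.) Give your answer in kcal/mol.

C1 and C2 have opposite parity, so for the trans isomer the two substituents are e,e in one chair and a,a in the other.
Chair I (amino axial, hydroxyl axial): E = 2.54 kcal/mol.
Chair II (amino equatorial, hydroxyl equatorial): E = 0.00 kcal/mol.
ΔE = 2.54 − 0.00 = 2.54 kcal/mol; chair II is more stable.

2.54 kcal/mol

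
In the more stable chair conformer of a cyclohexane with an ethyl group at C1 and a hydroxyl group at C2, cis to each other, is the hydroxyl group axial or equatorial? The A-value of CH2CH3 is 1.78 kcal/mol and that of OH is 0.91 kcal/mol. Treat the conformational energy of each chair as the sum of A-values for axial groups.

axial

C1 and C2 have opposite parity, so for the cis isomer the two substituents are one axial and one equatorial in each chair.
Chair I (ethyl axial, hydroxyl equatorial): E = 1.78 kcal/mol.
Chair II (ethyl equatorial, hydroxyl axial): E = 0.91 kcal/mol.
Chair II is the more stable (lower-energy) conformer, and in that chair the hydroxyl group is axial.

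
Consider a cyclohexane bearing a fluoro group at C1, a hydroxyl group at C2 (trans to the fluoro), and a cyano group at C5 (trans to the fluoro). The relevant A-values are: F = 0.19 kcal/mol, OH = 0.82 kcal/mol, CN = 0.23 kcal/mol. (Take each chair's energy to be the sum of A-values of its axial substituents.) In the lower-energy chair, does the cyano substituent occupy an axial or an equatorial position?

Chair I (fluoro axial, hydroxyl axial, cyano equatorial): E = 1.01 kcal/mol.
Chair II (fluoro equatorial, hydroxyl equatorial, cyano axial): E = 0.23 kcal/mol.
Chair II is the more stable (lower-energy) conformer, and in that chair the cyano group is axial.

axial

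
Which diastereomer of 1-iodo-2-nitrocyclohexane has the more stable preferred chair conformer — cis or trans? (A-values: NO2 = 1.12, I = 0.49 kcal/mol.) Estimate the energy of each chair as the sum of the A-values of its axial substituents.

At 1,2 positions (parity opposite): cis → (a,e or e,a); trans → (e,e or a,a).
Best chair for cis: E = 0.49 kcal/mol; best chair for trans: E = 0.00 kcal/mol.
The trans isomer is lower by 0.49 kcal/mol.

trans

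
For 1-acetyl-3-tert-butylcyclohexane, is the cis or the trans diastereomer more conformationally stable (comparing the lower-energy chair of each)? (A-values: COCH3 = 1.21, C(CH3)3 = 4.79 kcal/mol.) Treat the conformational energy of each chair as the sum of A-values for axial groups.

At 1,3 positions (parity same): cis → (e,e or a,a); trans → (a,e or e,a).
Best chair for cis: E = 0.00 kcal/mol; best chair for trans: E = 1.21 kcal/mol.
The cis isomer is lower by 1.21 kcal/mol.

cis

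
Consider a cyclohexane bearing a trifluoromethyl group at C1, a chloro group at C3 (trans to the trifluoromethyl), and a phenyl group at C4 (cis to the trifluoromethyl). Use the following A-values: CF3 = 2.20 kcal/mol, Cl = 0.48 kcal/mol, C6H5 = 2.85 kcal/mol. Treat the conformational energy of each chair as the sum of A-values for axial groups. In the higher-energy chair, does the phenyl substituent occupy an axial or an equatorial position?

axial

Chair I (trifluoromethyl axial, chloro equatorial, phenyl equatorial): E = 2.20 kcal/mol.
Chair II (trifluoromethyl equatorial, chloro axial, phenyl axial): E = 3.33 kcal/mol.
Chair II is the less stable (higher-energy) conformer, and in that chair the phenyl group is axial.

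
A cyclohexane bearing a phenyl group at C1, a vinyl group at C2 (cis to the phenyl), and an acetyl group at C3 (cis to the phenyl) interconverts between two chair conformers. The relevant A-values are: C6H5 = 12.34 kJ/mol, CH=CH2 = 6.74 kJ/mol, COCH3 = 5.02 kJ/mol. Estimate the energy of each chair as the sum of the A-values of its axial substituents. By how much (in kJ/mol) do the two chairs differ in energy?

Chair I (phenyl axial, vinyl equatorial, acetyl axial): E = 17.36 kJ/mol.
Chair II (phenyl equatorial, vinyl axial, acetyl equatorial): E = 6.74 kJ/mol.
ΔE = 17.36 − 6.74 = 10.62 kJ/mol; chair II is more stable.

10.62 kJ/mol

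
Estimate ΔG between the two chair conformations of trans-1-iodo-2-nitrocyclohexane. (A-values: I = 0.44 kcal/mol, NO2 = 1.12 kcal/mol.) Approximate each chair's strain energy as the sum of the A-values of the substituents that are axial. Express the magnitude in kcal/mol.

1.56 kcal/mol

C1 and C2 have opposite parity, so for the trans isomer the two substituents are e,e in one chair and a,a in the other.
Chair I (iodo axial, nitro axial): E = 1.56 kcal/mol.
Chair II (iodo equatorial, nitro equatorial): E = 0.00 kcal/mol.
ΔE = 1.56 − 0.00 = 1.56 kcal/mol; chair II is more stable.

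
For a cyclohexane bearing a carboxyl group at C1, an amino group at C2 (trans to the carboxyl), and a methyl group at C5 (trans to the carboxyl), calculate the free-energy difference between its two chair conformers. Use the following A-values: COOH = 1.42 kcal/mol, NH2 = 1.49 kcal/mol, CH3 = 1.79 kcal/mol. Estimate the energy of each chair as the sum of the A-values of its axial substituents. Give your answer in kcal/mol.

1.12 kcal/mol

Chair I (carboxyl axial, amino axial, methyl equatorial): E = 2.91 kcal/mol.
Chair II (carboxyl equatorial, amino equatorial, methyl axial): E = 1.79 kcal/mol.
ΔE = 2.91 − 1.79 = 1.12 kcal/mol; chair II is more stable.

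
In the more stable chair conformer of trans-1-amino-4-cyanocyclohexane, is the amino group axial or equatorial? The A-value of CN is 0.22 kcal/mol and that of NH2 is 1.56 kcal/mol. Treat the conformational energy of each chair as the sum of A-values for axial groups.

C1 and C4 have opposite parity, so for the trans isomer the two substituents are e,e in one chair and a,a in the other.
Chair I (cyano axial, amino axial): E = 1.78 kcal/mol.
Chair II (cyano equatorial, amino equatorial): E = 0.00 kcal/mol.
Chair II is the more stable (lower-energy) conformer, and in that chair the amino group is equatorial.

equatorial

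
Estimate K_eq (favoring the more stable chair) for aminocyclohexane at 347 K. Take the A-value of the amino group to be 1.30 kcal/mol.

K ≈ 6.59

One chair has the amino group axial (E = 1.30 kcal/mol) and the other has it equatorial (E = 0).
ΔG = 1.30 kcal/mol between the two chairs.
K = exp(ΔG/RT) with R = 1.987×10⁻³ kcal mol⁻¹ K⁻¹ and T = 347 K gives K ≈ 6.59.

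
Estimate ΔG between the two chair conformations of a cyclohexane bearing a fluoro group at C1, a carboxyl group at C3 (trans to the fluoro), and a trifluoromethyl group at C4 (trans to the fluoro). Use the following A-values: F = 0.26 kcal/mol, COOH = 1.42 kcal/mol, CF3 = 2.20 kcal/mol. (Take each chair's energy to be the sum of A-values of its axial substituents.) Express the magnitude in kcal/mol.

1.04 kcal/mol

Chair I (fluoro axial, carboxyl equatorial, trifluoromethyl axial): E = 2.46 kcal/mol.
Chair II (fluoro equatorial, carboxyl axial, trifluoromethyl equatorial): E = 1.42 kcal/mol.
ΔE = 2.46 − 1.42 = 1.04 kcal/mol; chair II is more stable.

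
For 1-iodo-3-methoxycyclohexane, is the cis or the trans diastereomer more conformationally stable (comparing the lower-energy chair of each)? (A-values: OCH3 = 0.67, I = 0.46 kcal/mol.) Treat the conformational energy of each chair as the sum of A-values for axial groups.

cis

At 1,3 positions (parity same): cis → (e,e or a,a); trans → (a,e or e,a).
Best chair for cis: E = 0.00 kcal/mol; best chair for trans: E = 0.46 kcal/mol.
The cis isomer is lower by 0.46 kcal/mol.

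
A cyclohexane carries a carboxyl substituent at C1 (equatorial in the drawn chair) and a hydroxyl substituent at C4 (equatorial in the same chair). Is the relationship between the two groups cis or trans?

trans

C1 and C4 have opposite parity, so their axial bonds point in opposite directions.
With opposite-parity carbons, two substituents on the same face are one axial and one equatorial; opposite faces give both axial or both equatorial.
Here the groups are equatorial/equatorial → opposite face → trans.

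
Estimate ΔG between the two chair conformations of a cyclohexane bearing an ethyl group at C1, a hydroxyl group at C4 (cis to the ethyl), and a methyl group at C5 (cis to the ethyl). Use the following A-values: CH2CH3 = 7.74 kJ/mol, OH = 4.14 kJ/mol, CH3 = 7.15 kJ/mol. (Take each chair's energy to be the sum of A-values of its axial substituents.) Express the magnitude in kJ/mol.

Chair I (ethyl axial, hydroxyl equatorial, methyl axial): E = 14.89 kJ/mol.
Chair II (ethyl equatorial, hydroxyl axial, methyl equatorial): E = 4.14 kJ/mol.
ΔE = 14.89 − 4.14 = 10.75 kJ/mol; chair II is more stable.

10.75 kJ/mol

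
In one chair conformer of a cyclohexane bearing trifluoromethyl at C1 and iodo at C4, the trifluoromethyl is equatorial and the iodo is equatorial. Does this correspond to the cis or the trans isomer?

C1 and C4 have opposite parity, so their axial bonds point in opposite directions.
With opposite-parity carbons, two substituents on the same face are one axial and one equatorial; opposite faces give both axial or both equatorial.
Here the groups are equatorial/equatorial → opposite face → trans.

trans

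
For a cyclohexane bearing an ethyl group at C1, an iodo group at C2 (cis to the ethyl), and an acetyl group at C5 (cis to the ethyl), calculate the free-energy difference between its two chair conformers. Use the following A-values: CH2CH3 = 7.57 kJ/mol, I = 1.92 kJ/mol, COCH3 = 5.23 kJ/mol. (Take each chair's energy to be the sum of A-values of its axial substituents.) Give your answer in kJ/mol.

Chair I (ethyl axial, iodo equatorial, acetyl axial): E = 12.80 kJ/mol.
Chair II (ethyl equatorial, iodo axial, acetyl equatorial): E = 1.92 kJ/mol.
ΔE = 12.80 − 1.92 = 10.88 kJ/mol; chair II is more stable.

10.88 kJ/mol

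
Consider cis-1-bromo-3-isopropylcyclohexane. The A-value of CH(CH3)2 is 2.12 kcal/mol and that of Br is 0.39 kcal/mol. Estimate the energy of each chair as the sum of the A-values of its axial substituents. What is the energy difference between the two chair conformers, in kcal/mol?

2.51 kcal/mol

C1 and C3 have the same parity, so for the cis isomer the two substituents are e,e in one chair and a,a in the other.
Chair I (isopropyl axial, bromo axial): E = 2.51 kcal/mol.
Chair II (isopropyl equatorial, bromo equatorial): E = 0.00 kcal/mol.
ΔE = 2.51 − 0.00 = 2.51 kcal/mol; chair II is more stable.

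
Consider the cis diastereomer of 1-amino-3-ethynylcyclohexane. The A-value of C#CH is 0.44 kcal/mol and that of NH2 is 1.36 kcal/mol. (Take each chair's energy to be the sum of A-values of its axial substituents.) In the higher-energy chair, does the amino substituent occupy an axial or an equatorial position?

axial

C1 and C3 have the same parity, so for the cis isomer the two substituents are e,e in one chair and a,a in the other.
Chair I (ethynyl axial, amino axial): E = 1.80 kcal/mol.
Chair II (ethynyl equatorial, amino equatorial): E = 0.00 kcal/mol.
Chair I is the less stable (higher-energy) conformer, and in that chair the amino group is axial.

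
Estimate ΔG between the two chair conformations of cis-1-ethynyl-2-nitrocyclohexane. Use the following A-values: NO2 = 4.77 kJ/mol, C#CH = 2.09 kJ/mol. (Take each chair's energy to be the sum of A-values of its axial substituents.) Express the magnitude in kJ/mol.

2.68 kJ/mol

C1 and C2 have opposite parity, so for the cis isomer the two substituents are one axial and one equatorial in each chair.
Chair I (nitro axial, ethynyl equatorial): E = 4.77 kJ/mol.
Chair II (nitro equatorial, ethynyl axial): E = 2.09 kJ/mol.
ΔE = 4.77 − 2.09 = 2.68 kJ/mol; chair II is more stable.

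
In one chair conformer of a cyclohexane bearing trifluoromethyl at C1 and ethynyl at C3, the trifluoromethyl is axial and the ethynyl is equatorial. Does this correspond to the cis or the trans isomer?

C1 and C3 have the same parity, so their axial bonds point in the same direction.
With same-parity carbons, two substituents on the same face are both axial or both equatorial; opposite faces give one of each.
Here the groups are axial/equatorial → opposite face → trans.

trans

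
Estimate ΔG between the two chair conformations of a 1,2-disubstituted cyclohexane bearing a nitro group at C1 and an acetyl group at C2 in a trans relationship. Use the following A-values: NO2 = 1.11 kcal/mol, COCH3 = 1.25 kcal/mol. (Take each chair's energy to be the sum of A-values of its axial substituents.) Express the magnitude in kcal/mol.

C1 and C2 have opposite parity, so for the trans isomer the two substituents are e,e in one chair and a,a in the other.
Chair I (nitro axial, acetyl axial): E = 2.36 kcal/mol.
Chair II (nitro equatorial, acetyl equatorial): E = 0.00 kcal/mol.
ΔE = 2.36 − 0.00 = 2.36 kcal/mol; chair II is more stable.

2.36 kcal/mol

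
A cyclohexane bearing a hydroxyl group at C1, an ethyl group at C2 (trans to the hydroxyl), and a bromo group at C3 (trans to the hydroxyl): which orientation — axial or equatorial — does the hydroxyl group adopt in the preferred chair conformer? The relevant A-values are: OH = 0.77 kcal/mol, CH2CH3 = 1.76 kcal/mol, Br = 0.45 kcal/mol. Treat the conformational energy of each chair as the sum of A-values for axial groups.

Chair I (hydroxyl axial, ethyl axial, bromo equatorial): E = 2.53 kcal/mol.
Chair II (hydroxyl equatorial, ethyl equatorial, bromo axial): E = 0.45 kcal/mol.
Chair II is the more stable (lower-energy) conformer, and in that chair the hydroxyl group is equatorial.

equatorial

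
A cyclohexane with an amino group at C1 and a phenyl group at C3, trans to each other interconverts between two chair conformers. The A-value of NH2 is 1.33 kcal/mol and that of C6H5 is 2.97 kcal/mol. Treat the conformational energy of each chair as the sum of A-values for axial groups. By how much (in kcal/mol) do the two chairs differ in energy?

1.64 kcal/mol

C1 and C3 have the same parity, so for the trans isomer the two substituents are one axial and one equatorial in each chair.
Chair I (amino axial, phenyl equatorial): E = 1.33 kcal/mol.
Chair II (amino equatorial, phenyl axial): E = 2.97 kcal/mol.
ΔE = 2.97 − 1.33 = 1.64 kcal/mol; chair I is more stable.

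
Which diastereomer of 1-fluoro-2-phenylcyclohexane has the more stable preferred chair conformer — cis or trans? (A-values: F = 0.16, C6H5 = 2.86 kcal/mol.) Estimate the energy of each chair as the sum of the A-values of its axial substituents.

At 1,2 positions (parity opposite): cis → (a,e or e,a); trans → (e,e or a,a).
Best chair for cis: E = 0.16 kcal/mol; best chair for trans: E = 0.00 kcal/mol.
The trans isomer is lower by 0.16 kcal/mol.

trans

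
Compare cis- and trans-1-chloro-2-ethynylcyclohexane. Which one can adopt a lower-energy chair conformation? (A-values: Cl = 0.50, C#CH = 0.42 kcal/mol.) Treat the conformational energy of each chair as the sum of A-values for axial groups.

trans

At 1,2 positions (parity opposite): cis → (a,e or e,a); trans → (e,e or a,a).
Best chair for cis: E = 0.42 kcal/mol; best chair for trans: E = 0.00 kcal/mol.
The trans isomer is lower by 0.42 kcal/mol.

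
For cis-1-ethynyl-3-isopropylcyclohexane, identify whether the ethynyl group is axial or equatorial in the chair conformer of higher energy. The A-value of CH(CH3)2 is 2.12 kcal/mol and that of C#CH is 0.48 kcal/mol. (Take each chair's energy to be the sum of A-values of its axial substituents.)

C1 and C3 have the same parity, so for the cis isomer the two substituents are e,e in one chair and a,a in the other.
Chair I (isopropyl axial, ethynyl axial): E = 2.60 kcal/mol.
Chair II (isopropyl equatorial, ethynyl equatorial): E = 0.00 kcal/mol.
Chair I is the less stable (higher-energy) conformer, and in that chair the ethynyl group is axial.

axial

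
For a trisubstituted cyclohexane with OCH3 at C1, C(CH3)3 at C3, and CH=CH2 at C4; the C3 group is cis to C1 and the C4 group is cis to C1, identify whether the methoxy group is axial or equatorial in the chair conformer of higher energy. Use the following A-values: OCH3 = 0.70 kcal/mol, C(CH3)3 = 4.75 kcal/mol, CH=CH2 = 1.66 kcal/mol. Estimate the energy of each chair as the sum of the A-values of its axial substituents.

Chair I (methoxy axial, tert-butyl axial, vinyl equatorial): E = 5.45 kcal/mol.
Chair II (methoxy equatorial, tert-butyl equatorial, vinyl axial): E = 1.66 kcal/mol.
Chair I is the less stable (higher-energy) conformer, and in that chair the methoxy group is axial.

axial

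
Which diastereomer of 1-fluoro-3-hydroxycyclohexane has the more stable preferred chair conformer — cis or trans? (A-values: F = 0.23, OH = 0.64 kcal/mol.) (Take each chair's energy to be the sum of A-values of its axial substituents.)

cis

At 1,3 positions (parity same): cis → (e,e or a,a); trans → (a,e or e,a).
Best chair for cis: E = 0.00 kcal/mol; best chair for trans: E = 0.23 kcal/mol.
The cis isomer is lower by 0.23 kcal/mol.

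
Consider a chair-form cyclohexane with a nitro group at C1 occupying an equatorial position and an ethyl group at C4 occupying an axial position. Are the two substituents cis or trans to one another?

C1 and C4 have opposite parity, so their axial bonds point in opposite directions.
With opposite-parity carbons, two substituents on the same face are one axial and one equatorial; opposite faces give both axial or both equatorial.
Here the groups are equatorial/axial → same face → cis.

cis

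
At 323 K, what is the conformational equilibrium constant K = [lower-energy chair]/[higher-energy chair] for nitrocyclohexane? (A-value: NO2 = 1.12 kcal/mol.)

K ≈ 5.73

One chair has the nitro group axial (E = 1.12 kcal/mol) and the other has it equatorial (E = 0).
ΔG = 1.12 kcal/mol between the two chairs.
K = exp(ΔG/RT) with R = 1.987×10⁻³ kcal mol⁻¹ K⁻¹ and T = 323 K gives K ≈ 5.73.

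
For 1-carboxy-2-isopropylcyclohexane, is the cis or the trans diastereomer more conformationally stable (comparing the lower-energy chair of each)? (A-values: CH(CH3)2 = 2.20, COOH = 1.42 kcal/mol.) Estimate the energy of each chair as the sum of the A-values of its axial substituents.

trans

At 1,2 positions (parity opposite): cis → (a,e or e,a); trans → (e,e or a,a).
Best chair for cis: E = 1.42 kcal/mol; best chair for trans: E = 0.00 kcal/mol.
The trans isomer is lower by 1.42 kcal/mol.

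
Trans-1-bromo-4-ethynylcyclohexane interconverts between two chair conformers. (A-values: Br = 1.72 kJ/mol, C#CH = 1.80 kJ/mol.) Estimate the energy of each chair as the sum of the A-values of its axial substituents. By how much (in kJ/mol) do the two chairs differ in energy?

3.52 kJ/mol

C1 and C4 have opposite parity, so for the trans isomer the two substituents are e,e in one chair and a,a in the other.
Chair I (bromo axial, ethynyl axial): E = 3.52 kJ/mol.
Chair II (bromo equatorial, ethynyl equatorial): E = 0.00 kJ/mol.
ΔE = 3.52 − 0.00 = 3.52 kJ/mol; chair II is more stable.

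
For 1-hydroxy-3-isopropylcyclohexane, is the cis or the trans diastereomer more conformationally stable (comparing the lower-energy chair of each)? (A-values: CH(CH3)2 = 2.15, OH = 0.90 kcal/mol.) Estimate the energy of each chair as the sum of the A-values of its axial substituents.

cis

At 1,3 positions (parity same): cis → (e,e or a,a); trans → (a,e or e,a).
Best chair for cis: E = 0.00 kcal/mol; best chair for trans: E = 0.90 kcal/mol.
The cis isomer is lower by 0.90 kcal/mol.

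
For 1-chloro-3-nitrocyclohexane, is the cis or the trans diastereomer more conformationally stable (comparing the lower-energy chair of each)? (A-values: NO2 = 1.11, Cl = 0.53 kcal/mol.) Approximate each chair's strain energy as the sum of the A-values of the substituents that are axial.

At 1,3 positions (parity same): cis → (e,e or a,a); trans → (a,e or e,a).
Best chair for cis: E = 0.00 kcal/mol; best chair for trans: E = 0.53 kcal/mol.
The cis isomer is lower by 0.53 kcal/mol.

cis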